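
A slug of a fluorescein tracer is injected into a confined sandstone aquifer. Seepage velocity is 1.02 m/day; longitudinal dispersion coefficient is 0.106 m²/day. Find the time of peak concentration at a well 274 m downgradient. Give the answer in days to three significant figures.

For the 1D instantaneous-source solution, setting ∂C/∂t = 0 at fixed x gives v²t² + 2Dt − x² = 0, so t = (√(D² + v²x²) − D)/v².
√(D² + v²x²) = √(0.106² + 1.02² × 274²) = 279.5; v² = 1.0404.
t = (279.5 − 0.106)/1.0404 = 269 days (vs. the pure-advection estimate x/v = 269 d).

269 days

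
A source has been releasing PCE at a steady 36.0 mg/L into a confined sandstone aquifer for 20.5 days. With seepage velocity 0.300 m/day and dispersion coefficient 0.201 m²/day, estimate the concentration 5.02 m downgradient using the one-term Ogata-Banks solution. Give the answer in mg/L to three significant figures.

23.5 mg/L

For a continuous step input, C/C₀ ≈ ½·erfc((x−vt)/(2√(Dt))).
vt = 0.300 × 20.5 = 6.15 m and 2√(Dt) = 2√(0.201 × 20.5) = 4.060 m.
Argument (x−vt)/(2√(Dt)) = (5.02 − 6.15)/4.060 = -0.2783; ½·erfc(-0.2783) = 0.6531.
C = 36.0 × 0.6531 = 23.5 mg/L.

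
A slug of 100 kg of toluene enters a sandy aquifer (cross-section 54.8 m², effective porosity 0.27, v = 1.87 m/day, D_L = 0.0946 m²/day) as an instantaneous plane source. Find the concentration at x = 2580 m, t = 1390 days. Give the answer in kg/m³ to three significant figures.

For an instantaneous plane source, C(x,t) = M/(n_e·A·√(4πDt)) · exp(−(x−vt)²/(4Dt)), with n_e·A the pore (flow) area.
Plume center vt = 1.87 × 1390 = 2599.3 m, so the well at 2580 m is 19.3 m upgradient of the peak.
√(4πDt) = 40.65 m, giving peak height M/(n_e·A·√(4πDt)) = 100/(0.27 × 54.8 × 40.65) = 0.1663 kg/m³.
(x−vt)²/(4Dt) = (-19.3)²/(4 × 0.0946 × 1390) = 0.7082; exp(−0.7082) = 0.4925.
C = 0.1663 × 0.4925 = 0.0819 kg/m³.

0.0819 kg/m³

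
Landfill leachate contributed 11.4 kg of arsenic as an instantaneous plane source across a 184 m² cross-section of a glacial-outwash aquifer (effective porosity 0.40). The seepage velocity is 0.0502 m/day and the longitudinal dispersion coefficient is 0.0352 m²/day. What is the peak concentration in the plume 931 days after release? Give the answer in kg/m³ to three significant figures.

The peak of an instantaneous 1D plume sits at x = vt; there the Gaussian factor is 1 and C_max = M/(n_e·A·√(4πDt)), where n_e·A is the pore area the mass is dissolved in.
√(4πDt) = √(4π × 0.0352 × 931) = 20.29 m, so C_max = 11.4/(0.40 × 184 × 20.29) = 0.00763 kg/m³.

0.00763 kg/m³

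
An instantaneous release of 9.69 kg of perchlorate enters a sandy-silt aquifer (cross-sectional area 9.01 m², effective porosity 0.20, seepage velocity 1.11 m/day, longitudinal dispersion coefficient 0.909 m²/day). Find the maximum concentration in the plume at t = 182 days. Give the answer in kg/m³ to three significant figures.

The peak of an instantaneous 1D plume sits at x = vt; there the Gaussian factor is 1 and C_max = M/(n_e·A·√(4πDt)), where n_e·A is the pore area the mass is dissolved in.
√(4πDt) = √(4π × 0.909 × 182) = 45.60 m, so C_max = 9.69/(0.20 × 9.01 × 45.60) = 0.118 kg/m³.

0.118 kg/m³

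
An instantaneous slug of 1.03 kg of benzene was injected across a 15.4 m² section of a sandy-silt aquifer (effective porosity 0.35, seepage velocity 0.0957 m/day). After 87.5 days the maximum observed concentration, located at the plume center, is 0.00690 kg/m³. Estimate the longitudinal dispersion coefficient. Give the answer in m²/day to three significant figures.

0.698 m²/day

At the plume center C_max = M/(n_e·A·√(4πDt)), so D = M²/(4πt·(n_e·A·C_max)²).
n_e·A·C_max = 0.35 × 15.4 × 0.00690 = 0.03719 kg/m.
D = 1.03²/(4π × 87.5 × 0.03719²) = 0.698 m²/day.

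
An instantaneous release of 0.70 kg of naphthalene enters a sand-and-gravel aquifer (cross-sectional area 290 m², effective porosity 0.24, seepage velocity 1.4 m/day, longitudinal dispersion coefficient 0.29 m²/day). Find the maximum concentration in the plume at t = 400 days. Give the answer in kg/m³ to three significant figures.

0.000263 kg/m³

The peak of an instantaneous 1D plume sits at x = vt; there the Gaussian factor is 1 and C_max = M/(n_e·A·√(4πDt)), where n_e·A is the pore area the mass is dissolved in.
√(4πDt) = √(4π × 0.29 × 400) = 38.18 m, so C_max = 0.70/(0.24 × 290 × 38.18) = 0.000263 kg/m³.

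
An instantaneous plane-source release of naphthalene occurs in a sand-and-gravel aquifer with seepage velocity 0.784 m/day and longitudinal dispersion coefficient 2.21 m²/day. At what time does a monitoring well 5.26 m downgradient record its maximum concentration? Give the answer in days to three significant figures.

4.02 days

For the 1D instantaneous-source solution, setting ∂C/∂t = 0 at fixed x gives v²t² + 2Dt − x² = 0, so t = (√(D² + v²x²) − D)/v².
√(D² + v²x²) = √(2.21² + 0.784² × 5.26²) = 4.679; v² = 0.614656.
t = (4.679 − 2.21)/0.614656 = 4.02 days (vs. the pure-advection estimate x/v = 6.71 d).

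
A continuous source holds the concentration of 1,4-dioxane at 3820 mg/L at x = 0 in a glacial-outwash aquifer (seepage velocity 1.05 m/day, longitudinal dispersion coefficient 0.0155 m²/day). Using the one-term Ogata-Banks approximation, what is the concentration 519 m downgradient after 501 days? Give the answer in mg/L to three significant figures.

For a continuous step input, C/C₀ ≈ ½·erfc((x−vt)/(2√(Dt))).
vt = 1.05 × 501 = 526.05 m and 2√(Dt) = 2√(0.0155 × 501) = 5.573 m.
Argument (x−vt)/(2√(Dt)) = (519 − 526.05)/5.573 = -1.265; ½·erfc(-1.265) = 0.9632.
C = 3820 × 0.9632 = 3680 mg/L.

3680 mg/L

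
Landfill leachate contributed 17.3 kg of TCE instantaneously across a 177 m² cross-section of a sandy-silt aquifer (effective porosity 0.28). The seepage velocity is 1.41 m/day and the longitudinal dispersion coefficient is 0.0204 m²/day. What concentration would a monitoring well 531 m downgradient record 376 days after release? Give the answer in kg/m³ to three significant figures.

0.0347 kg/m³

For an instantaneous plane source, C(x,t) = M/(n_e·A·√(4πDt)) · exp(−(x−vt)²/(4Dt)), with n_e·A the pore (flow) area.
Plume center vt = 1.41 × 376 = 530.16 m, so the well at 531 m is 0.84 m downgradient of the peak.
√(4πDt) = 9.818 m, giving peak height M/(n_e·A·√(4πDt)) = 17.3/(0.28 × 177 × 9.818) = 0.03555 kg/m³.
(x−vt)²/(4Dt) = (0.84)²/(4 × 0.0204 × 376) = 0.02300; exp(−0.02300) = 0.9773.
C = 0.03555 × 0.9773 = 0.0347 kg/m³.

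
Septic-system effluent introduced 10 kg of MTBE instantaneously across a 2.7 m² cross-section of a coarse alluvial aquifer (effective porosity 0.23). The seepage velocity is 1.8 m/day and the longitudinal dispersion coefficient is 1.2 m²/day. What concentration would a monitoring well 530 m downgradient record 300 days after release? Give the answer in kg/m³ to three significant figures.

0.223 kg/m³

For an instantaneous plane source, C(x,t) = M/(n_e·A·√(4πDt)) · exp(−(x−vt)²/(4Dt)), with n_e·A the pore (flow) area.
Plume center vt = 1.8 × 300 = 540 m, so the well at 530 m is 10 m upgradient of the peak.
√(4πDt) = 67.26 m, giving peak height M/(n_e·A·√(4πDt)) = 10/(0.23 × 2.7 × 67.26) = 0.2394 kg/m³.
(x−vt)²/(4Dt) = (-10)²/(4 × 1.2 × 300) = 0.06944; exp(−0.06944) = 0.9329.
C = 0.2394 × 0.9329 = 0.223 kg/m³.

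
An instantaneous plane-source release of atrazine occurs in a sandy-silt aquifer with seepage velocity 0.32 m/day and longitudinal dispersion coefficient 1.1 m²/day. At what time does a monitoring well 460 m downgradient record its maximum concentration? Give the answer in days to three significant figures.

For the 1D instantaneous-source solution, setting ∂C/∂t = 0 at fixed x gives v²t² + 2Dt − x² = 0, so t = (√(D² + v²x²) − D)/v².
√(D² + v²x²) = √(1.1² + 0.32² × 460²) = 147.2; v² = 0.1024.
t = (147.2 − 1.1)/0.1024 = 1430 days (vs. the pure-advection estimate x/v = 1440 d).

1430 days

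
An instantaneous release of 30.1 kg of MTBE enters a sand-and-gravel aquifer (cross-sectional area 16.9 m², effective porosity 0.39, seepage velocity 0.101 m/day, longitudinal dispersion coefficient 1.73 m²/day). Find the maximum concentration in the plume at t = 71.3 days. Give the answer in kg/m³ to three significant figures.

0.116 kg/m³

The peak of an instantaneous 1D plume sits at x = vt; there the Gaussian factor is 1 and C_max = M/(n_e·A·√(4πDt)), where n_e·A is the pore area the mass is dissolved in.
√(4πDt) = √(4π × 1.73 × 71.3) = 39.37 m, so C_max = 30.1/(0.39 × 16.9 × 39.37) = 0.116 kg/m³.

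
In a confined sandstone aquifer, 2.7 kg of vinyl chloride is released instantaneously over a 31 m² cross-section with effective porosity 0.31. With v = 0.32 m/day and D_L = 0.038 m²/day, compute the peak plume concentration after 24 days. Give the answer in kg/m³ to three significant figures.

0.0830 kg/m³

The peak of an instantaneous 1D plume sits at x = vt; there the Gaussian factor is 1 and C_max = M/(n_e·A·√(4πDt)), where n_e·A is the pore area the mass is dissolved in.
√(4πDt) = √(4π × 0.038 × 24) = 3.385 m, so C_max = 2.7/(0.31 × 31 × 3.385) = 0.0830 kg/m³.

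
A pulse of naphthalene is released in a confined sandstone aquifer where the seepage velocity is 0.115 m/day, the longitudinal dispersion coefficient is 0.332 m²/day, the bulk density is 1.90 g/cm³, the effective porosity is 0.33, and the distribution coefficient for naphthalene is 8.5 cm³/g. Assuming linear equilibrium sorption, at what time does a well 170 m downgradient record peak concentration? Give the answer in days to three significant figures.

72600 days

Retardation factor R = 1 + ρ_b·K_d/n = 1 + 1.90 × 8.5/0.33 = 49.94.
Sorption retards both mechanisms: v_R = v/R = 0.002303 m/day, D_R = D/R = 0.006648 m²/day.
Peak time from v_R²t² + 2D_R t − x² = 0: t = (√(D_R² + v_R²x²) − D_R)/v_R².
√(D_R² + v_R²x²) = √(0.006648² + 0.002303² × 170²) = 0.3916; v_R² = 5.304e-06.
t = (0.3916 − 0.006648)/5.304e-06 = 72600 days.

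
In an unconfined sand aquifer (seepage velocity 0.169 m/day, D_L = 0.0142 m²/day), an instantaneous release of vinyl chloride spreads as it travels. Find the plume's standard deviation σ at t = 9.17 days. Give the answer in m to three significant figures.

Dispersive spreading gives a Gaussian with σ² = 2Dt; advection only shifts the center.
σ = √(2 × 0.0142 × 9.17) = 0.510 m.

0.510 m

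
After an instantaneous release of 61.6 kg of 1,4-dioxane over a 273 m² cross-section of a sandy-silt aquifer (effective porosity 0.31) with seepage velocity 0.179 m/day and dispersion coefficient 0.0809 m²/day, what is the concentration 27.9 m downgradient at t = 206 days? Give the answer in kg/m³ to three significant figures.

For an instantaneous plane source, C(x,t) = M/(n_e·A·√(4πDt)) · exp(−(x−vt)²/(4Dt)), with n_e·A the pore (flow) area.
Plume center vt = 0.179 × 206 = 36.874 m, so the well at 27.9 m is 8.974 m upgradient of the peak.
√(4πDt) = 14.47 m, giving peak height M/(n_e·A·√(4πDt)) = 61.6/(0.31 × 273 × 14.47) = 0.05030 kg/m³.
(x−vt)²/(4Dt) = (-8.974)²/(4 × 0.0809 × 206) = 1.208; exp(−1.208) = 0.2988.
C = 0.05030 × 0.2988 = 0.0150 kg/m³.

0.0150 kg/m³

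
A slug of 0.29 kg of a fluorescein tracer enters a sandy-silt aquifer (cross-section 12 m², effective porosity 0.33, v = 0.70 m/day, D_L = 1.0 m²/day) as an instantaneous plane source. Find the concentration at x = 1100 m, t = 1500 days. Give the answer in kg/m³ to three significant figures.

For an instantaneous plane source, C(x,t) = M/(n_e·A·√(4πDt)) · exp(−(x−vt)²/(4Dt)), with n_e·A the pore (flow) area.
Plume center vt = 0.70 × 1500 = 1050 m, so the well at 1100 m is 50 m downgradient of the peak.
√(4πDt) = 137.3 m, giving peak height M/(n_e·A·√(4πDt)) = 0.29/(0.33 × 12 × 137.3) = 0.0005334 kg/m³.
(x−vt)²/(4Dt) = (50)²/(4 × 1.0 × 1500) = 0.4167; exp(−0.4167) = 0.6592.
C = 0.0005334 × 0.6592 = 0.000352 kg/m³.

0.000352 kg/m³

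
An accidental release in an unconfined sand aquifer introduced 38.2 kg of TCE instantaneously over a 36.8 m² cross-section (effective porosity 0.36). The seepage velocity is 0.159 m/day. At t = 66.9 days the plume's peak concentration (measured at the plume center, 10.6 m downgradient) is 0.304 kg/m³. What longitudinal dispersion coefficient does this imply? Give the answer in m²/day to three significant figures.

0.107 m²/day

At the plume center C_max = M/(n_e·A·√(4πDt)), so D = M²/(4πt·(n_e·A·C_max)²).
n_e·A·C_max = 0.36 × 36.8 × 0.304 = 4.027 kg/m.
D = 38.2²/(4π × 66.9 × 4.027²) = 0.107 m²/day.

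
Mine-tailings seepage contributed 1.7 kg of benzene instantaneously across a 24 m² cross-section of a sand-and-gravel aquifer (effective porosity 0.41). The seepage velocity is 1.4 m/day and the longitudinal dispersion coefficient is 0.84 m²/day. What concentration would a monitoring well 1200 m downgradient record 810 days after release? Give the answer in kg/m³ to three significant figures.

For an instantaneous plane source, C(x,t) = M/(n_e·A·√(4πDt)) · exp(−(x−vt)²/(4Dt)), with n_e·A the pore (flow) area.
Plume center vt = 1.4 × 810 = 1134 m, so the well at 1200 m is 66 m downgradient of the peak.
√(4πDt) = 92.47 m, giving peak height M/(n_e·A·√(4πDt)) = 1.7/(0.41 × 24 × 92.47) = 0.001868 kg/m³.
(x−vt)²/(4Dt) = (66)²/(4 × 0.84 × 810) = 1.601; exp(−1.601) = 0.2017.
C = 0.001868 × 0.2017 = 0.000377 kg/m³.

0.000377 kg/m³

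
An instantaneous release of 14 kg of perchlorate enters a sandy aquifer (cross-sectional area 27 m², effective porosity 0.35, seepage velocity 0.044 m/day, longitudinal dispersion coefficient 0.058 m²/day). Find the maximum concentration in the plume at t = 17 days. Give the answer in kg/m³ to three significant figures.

0.421 kg/m³

The peak of an instantaneous 1D plume sits at x = vt; there the Gaussian factor is 1 and C_max = M/(n_e·A·√(4πDt)), where n_e·A is the pore area the mass is dissolved in.
√(4πDt) = √(4π × 0.058 × 17) = 3.520 m, so C_max = 14/(0.35 × 27 × 3.520) = 0.421 kg/m³.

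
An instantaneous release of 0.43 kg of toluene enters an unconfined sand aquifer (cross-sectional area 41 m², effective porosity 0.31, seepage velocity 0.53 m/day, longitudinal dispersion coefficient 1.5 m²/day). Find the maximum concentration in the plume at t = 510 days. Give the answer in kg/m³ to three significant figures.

The peak of an instantaneous 1D plume sits at x = vt; there the Gaussian factor is 1 and C_max = M/(n_e·A·√(4πDt)), where n_e·A is the pore area the mass is dissolved in.
√(4πDt) = √(4π × 1.5 × 510) = 98.05 m, so C_max = 0.43/(0.31 × 41 × 98.05) = 0.000345 kg/m³.

0.000345 kg/m³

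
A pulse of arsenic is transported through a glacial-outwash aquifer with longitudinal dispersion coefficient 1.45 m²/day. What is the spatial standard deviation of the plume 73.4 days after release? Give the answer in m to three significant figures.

Dispersive spreading gives a Gaussian with σ² = 2Dt; advection only shifts the center.
σ = √(2 × 1.45 × 73.4) = 14.6 m.

14.6 m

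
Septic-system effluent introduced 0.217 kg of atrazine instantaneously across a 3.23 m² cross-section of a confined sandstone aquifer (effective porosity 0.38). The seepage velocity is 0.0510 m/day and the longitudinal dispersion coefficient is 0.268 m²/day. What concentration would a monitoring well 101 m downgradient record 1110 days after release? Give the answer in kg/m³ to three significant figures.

0.000552 kg/m³

For an instantaneous plane source, C(x,t) = M/(n_e·A·√(4πDt)) · exp(−(x−vt)²/(4Dt)), with n_e·A the pore (flow) area.
Plume center vt = 0.0510 × 1110 = 56.61 m, so the well at 101 m is 44.39 m downgradient of the peak.
√(4πDt) = 61.14 m, giving peak height M/(n_e·A·√(4πDt)) = 0.217/(0.38 × 3.23 × 61.14) = 0.002892 kg/m³.
(x−vt)²/(4Dt) = (44.39)²/(4 × 0.268 × 1110) = 1.656; exp(−1.656) = 0.1909.
C = 0.002892 × 0.1909 = 0.000552 kg/m³.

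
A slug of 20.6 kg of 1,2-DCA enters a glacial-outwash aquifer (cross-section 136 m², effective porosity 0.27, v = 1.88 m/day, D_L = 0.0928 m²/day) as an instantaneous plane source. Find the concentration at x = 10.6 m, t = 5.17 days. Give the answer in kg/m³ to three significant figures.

0.153 kg/m³

For an instantaneous plane source, C(x,t) = M/(n_e·A·√(4πDt)) · exp(−(x−vt)²/(4Dt)), with n_e·A the pore (flow) area.
Plume center vt = 1.88 × 5.17 = 9.7196 m, so the well at 10.6 m is 0.8804 m downgradient of the peak.
√(4πDt) = 2.455 m, giving peak height M/(n_e·A·√(4πDt)) = 20.6/(0.27 × 136 × 2.455) = 0.2285 kg/m³.
(x−vt)²/(4Dt) = (0.8804)²/(4 × 0.0928 × 5.17) = 0.4039; exp(−0.4039) = 0.6677.
C = 0.2285 × 0.6677 = 0.153 kg/m³.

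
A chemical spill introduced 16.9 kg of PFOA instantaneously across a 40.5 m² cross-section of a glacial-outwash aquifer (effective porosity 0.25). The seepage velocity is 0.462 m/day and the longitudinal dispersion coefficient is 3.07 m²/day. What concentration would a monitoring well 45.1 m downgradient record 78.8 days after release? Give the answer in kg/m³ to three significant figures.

0.0280 kg/m³

For an instantaneous plane source, C(x,t) = M/(n_e·A·√(4πDt)) · exp(−(x−vt)²/(4Dt)), with n_e·A the pore (flow) area.
Plume center vt = 0.462 × 78.8 = 36.4056 m, so the well at 45.1 m is 8.6944 m downgradient of the peak.
√(4πDt) = 55.14 m, giving peak height M/(n_e·A·√(4πDt)) = 16.9/(0.25 × 40.5 × 55.14) = 0.03027 kg/m³.
(x−vt)²/(4Dt) = (8.6944)²/(4 × 3.07 × 78.8) = 0.07812; exp(−0.07812) = 0.9249.
C = 0.03027 × 0.9249 = 0.0280 kg/m³.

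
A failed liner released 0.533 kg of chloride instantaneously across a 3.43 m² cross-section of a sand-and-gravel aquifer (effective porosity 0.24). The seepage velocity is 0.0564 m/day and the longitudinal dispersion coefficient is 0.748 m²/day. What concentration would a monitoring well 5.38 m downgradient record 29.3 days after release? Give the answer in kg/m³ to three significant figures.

0.0333 kg/m³

For an instantaneous plane source, C(x,t) = M/(n_e·A·√(4πDt)) · exp(−(x−vt)²/(4Dt)), with n_e·A the pore (flow) area.
Plume center vt = 0.0564 × 29.3 = 1.65252 m, so the well at 5.38 m is 3.72748 m downgradient of the peak.
√(4πDt) = 16.60 m, giving peak height M/(n_e·A·√(4πDt)) = 0.533/(0.24 × 3.43 × 16.60) = 0.03900 kg/m³.
(x−vt)²/(4Dt) = (3.72748)²/(4 × 0.748 × 29.3) = 0.1585; exp(−0.1585) = 0.8534.
C = 0.03900 × 0.8534 = 0.0333 kg/m³.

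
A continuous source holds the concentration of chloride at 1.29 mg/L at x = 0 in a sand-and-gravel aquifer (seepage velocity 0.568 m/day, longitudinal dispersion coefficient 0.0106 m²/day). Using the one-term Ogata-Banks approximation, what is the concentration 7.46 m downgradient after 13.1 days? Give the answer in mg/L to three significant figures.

0.626 mg/L

For a continuous step input, C/C₀ ≈ ½·erfc((x−vt)/(2√(Dt))).
vt = 0.568 × 13.1 = 7.4408 m and 2√(Dt) = 2√(0.0106 × 13.1) = 0.7453 m.
Argument (x−vt)/(2√(Dt)) = (7.46 − 7.4408)/0.7453 = 0.02576; ½·erfc(0.02576) = 0.4855.
C = 1.29 × 0.4855 = 0.626 mg/L.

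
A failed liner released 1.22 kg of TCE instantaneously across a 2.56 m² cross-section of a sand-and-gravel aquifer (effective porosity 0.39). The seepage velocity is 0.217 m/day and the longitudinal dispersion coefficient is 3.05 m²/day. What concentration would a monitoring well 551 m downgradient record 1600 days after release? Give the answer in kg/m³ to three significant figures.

0.000588 kg/m³

For an instantaneous plane source, C(x,t) = M/(n_e·A·√(4πDt)) · exp(−(x−vt)²/(4Dt)), with n_e·A the pore (flow) area.
Plume center vt = 0.217 × 1600 = 347.2 m, so the well at 551 m is 203.8 m downgradient of the peak.
√(4πDt) = 247.6 m, giving peak height M/(n_e·A·√(4πDt)) = 1.22/(0.39 × 2.56 × 247.6) = 0.004935 kg/m³.
(x−vt)²/(4Dt) = (203.8)²/(4 × 3.05 × 1600) = 2.128; exp(−2.128) = 0.1191.
C = 0.004935 × 0.1191 = 0.000588 kg/m³.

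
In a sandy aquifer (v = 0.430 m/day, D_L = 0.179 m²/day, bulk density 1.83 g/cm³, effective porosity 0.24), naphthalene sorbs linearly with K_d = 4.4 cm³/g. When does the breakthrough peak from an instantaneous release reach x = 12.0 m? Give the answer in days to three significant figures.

Retardation factor R = 1 + ρ_b·K_d/n = 1 + 1.83 × 4.4/0.24 = 34.55.
Sorption retards both mechanisms: v_R = v/R = 0.01245 m/day, D_R = D/R = 0.005181 m²/day.
Peak time from v_R²t² + 2D_R t − x² = 0: t = (√(D_R² + v_R²x²) − D_R)/v_R².
√(D_R² + v_R²x²) = √(0.005181² + 0.01245² × 12.0²) = 0.1495; v_R² = 0.0001550.
t = (0.1495 − 0.005181)/0.0001550 = 931 days.

931 days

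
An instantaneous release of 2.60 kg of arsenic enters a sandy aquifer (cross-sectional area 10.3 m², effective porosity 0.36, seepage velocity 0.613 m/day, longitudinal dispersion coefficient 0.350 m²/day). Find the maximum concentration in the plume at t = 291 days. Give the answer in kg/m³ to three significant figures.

The peak of an instantaneous 1D plume sits at x = vt; there the Gaussian factor is 1 and C_max = M/(n_e·A·√(4πDt)), where n_e·A is the pore area the mass is dissolved in.
√(4πDt) = √(4π × 0.350 × 291) = 35.78 m, so C_max = 2.60/(0.36 × 10.3 × 35.78) = 0.0196 kg/m³.

0.0196 kg/m³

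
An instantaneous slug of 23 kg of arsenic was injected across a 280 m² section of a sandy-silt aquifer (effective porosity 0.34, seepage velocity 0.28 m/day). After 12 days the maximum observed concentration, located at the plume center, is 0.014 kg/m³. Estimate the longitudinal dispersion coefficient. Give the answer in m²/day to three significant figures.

1.97 m²/day

At the plume center C_max = M/(n_e·A·√(4πDt)), so D = M²/(4πt·(n_e·A·C_max)²).
n_e·A·C_max = 0.34 × 280 × 0.014 = 1.333 kg/m.
D = 23²/(4π × 12 × 1.333²) = 1.97 m²/day.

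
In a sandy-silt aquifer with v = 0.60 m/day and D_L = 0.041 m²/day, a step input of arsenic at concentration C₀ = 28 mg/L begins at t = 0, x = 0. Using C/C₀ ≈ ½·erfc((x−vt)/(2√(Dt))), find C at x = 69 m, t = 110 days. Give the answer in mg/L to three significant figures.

4.45 mg/L

For a continuous step input, C/C₀ ≈ ½·erfc((x−vt)/(2√(Dt))).
vt = 0.60 × 110 = 66 m and 2√(Dt) = 2√(0.041 × 110) = 4.247 m.
Argument (x−vt)/(2√(Dt)) = (69 − 66)/4.247 = 0.7064; ½·erfc(0.7064) = 0.1589.
C = 28 × 0.1589 = 4.45 mg/L.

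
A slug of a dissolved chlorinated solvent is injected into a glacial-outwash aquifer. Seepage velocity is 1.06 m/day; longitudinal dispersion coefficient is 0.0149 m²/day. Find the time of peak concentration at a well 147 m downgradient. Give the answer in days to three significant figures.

For the 1D instantaneous-source solution, setting ∂C/∂t = 0 at fixed x gives v²t² + 2Dt − x² = 0, so t = (√(D² + v²x²) − D)/v².
√(D² + v²x²) = √(0.0149² + 1.06² × 147²) = 155.8; v² = 1.1236.
t = (155.8 − 0.0149)/1.1236 = 139 days (vs. the pure-advection estimate x/v = 139 d).

139 days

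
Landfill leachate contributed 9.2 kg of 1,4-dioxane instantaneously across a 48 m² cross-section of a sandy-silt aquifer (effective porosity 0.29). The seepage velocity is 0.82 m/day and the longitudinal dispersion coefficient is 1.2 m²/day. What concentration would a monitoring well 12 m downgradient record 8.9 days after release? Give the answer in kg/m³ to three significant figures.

For an instantaneous plane source, C(x,t) = M/(n_e·A·√(4πDt)) · exp(−(x−vt)²/(4Dt)), with n_e·A the pore (flow) area.
Plume center vt = 0.82 × 8.9 = 7.298 m, so the well at 12 m is 4.702 m downgradient of the peak.
√(4πDt) = 11.58 m, giving peak height M/(n_e·A·√(4πDt)) = 9.2/(0.29 × 48 × 11.58) = 0.05707 kg/m³.
(x−vt)²/(4Dt) = (4.702)²/(4 × 1.2 × 8.9) = 0.5175; exp(−0.5175) = 0.5960.
C = 0.05707 × 0.5960 = 0.0340 kg/m³.

0.0340 kg/m³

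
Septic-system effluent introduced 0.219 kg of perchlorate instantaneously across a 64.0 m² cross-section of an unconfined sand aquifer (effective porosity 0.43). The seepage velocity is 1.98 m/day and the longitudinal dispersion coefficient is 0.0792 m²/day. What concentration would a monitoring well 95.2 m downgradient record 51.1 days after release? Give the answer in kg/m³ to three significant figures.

For an instantaneous plane source, C(x,t) = M/(n_e·A·√(4πDt)) · exp(−(x−vt)²/(4Dt)), with n_e·A the pore (flow) area.
Plume center vt = 1.98 × 51.1 = 101.178 m, so the well at 95.2 m is 5.978 m upgradient of the peak.
√(4πDt) = 7.131 m, giving peak height M/(n_e·A·√(4πDt)) = 0.219/(0.43 × 64.0 × 7.131) = 0.001116 kg/m³.
(x−vt)²/(4Dt) = (-5.978)²/(4 × 0.0792 × 51.1) = 2.208; exp(−2.208) = 0.1099.
C = 0.001116 × 0.1099 = 0.000123 kg/m³.

0.000123 kg/m³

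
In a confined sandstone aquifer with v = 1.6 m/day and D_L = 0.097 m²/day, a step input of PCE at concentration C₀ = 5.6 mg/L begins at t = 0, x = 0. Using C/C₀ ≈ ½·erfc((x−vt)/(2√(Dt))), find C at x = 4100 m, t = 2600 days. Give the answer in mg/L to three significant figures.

5.58 mg/L

For a continuous step input, C/C₀ ≈ ½·erfc((x−vt)/(2√(Dt))).
vt = 1.6 × 2600 = 4160 m and 2√(Dt) = 2√(0.097 × 2600) = 31.76 m.
Argument (x−vt)/(2√(Dt)) = (4100 − 4160)/31.76 = -1.889; ½·erfc(-1.889) = 0.9962.
C = 5.6 × 0.9962 = 5.58 mg/L.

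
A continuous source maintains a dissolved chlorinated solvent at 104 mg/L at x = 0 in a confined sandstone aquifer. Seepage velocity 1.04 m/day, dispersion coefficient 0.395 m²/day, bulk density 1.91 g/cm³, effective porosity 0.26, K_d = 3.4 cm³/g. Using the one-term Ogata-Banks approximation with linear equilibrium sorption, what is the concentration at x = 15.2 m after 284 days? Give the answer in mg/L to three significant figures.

Retardation factor R = 1 + ρ_b·K_d/n = 1 + 1.91 × 3.4/0.26 = 25.98.
Sorption retards both mechanisms: v_R = v/R = 0.04003 m/day, D_R = D/R = 0.01520 m²/day.
v_R·t = 0.04003 × 284 = 11.36852 m; 2√(D_R t) = 4.155 m; argument = (15.2 − 11.36852)/4.155 = 0.9221.
C = C₀ × ½·erfc(0.9221) = 104 × 0.09611 = 10.0 mg/L.

10.0 mg/L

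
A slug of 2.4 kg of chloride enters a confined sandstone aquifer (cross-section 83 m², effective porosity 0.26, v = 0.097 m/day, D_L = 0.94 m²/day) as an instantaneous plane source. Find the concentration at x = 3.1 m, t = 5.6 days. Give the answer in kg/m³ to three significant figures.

For an instantaneous plane source, C(x,t) = M/(n_e·A·√(4πDt)) · exp(−(x−vt)²/(4Dt)), with n_e·A the pore (flow) area.
Plume center vt = 0.097 × 5.6 = 0.5432 m, so the well at 3.1 m is 2.5568 m downgradient of the peak.
√(4πDt) = 8.133 m, giving peak height M/(n_e·A·√(4πDt)) = 2.4/(0.26 × 83 × 8.133) = 0.01367 kg/m³.
(x−vt)²/(4Dt) = (2.5568)²/(4 × 0.94 × 5.6) = 0.3105; exp(−0.3105) = 0.7331.
C = 0.01367 × 0.7331 = 0.0100 kg/m³.

0.0100 kg/m³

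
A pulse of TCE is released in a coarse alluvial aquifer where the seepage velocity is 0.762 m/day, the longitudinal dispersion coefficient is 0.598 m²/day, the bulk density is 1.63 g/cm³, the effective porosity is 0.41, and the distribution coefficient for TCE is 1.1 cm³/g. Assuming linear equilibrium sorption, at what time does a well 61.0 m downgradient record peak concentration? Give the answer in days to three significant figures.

Retardation factor R = 1 + ρ_b·K_d/n = 1 + 1.63 × 1.1/0.41 = 5.373.
Sorption retards both mechanisms: v_R = v/R = 0.1418 m/day, D_R = D/R = 0.1113 m²/day.
Peak time from v_R²t² + 2D_R t − x² = 0: t = (√(D_R² + v_R²x²) − D_R)/v_R².
√(D_R² + v_R²x²) = √(0.1113² + 0.1418² × 61.0²) = 8.651; v_R² = 0.02011.
t = (8.651 − 0.1113)/0.02011 = 425 days.

425 days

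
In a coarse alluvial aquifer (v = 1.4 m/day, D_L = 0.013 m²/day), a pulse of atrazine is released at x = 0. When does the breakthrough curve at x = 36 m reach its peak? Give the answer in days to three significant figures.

For the 1D instantaneous-source solution, setting ∂C/∂t = 0 at fixed x gives v²t² + 2Dt − x² = 0, so t = (√(D² + v²x²) − D)/v².
√(D² + v²x²) = √(0.013² + 1.4² × 36²) = 50.40; v² = 1.96.
t = (50.40 − 0.013)/1.96 = 25.7 days (vs. the pure-advection estimate x/v = 25.7 d).

25.7 days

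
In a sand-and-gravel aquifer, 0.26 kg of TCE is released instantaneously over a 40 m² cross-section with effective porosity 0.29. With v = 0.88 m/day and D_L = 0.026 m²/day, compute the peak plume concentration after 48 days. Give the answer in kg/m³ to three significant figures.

0.00566 kg/m³

The peak of an instantaneous 1D plume sits at x = vt; there the Gaussian factor is 1 and C_max = M/(n_e·A·√(4πDt)), where n_e·A is the pore area the mass is dissolved in.
√(4πDt) = √(4π × 0.026 × 48) = 3.960 m, so C_max = 0.26/(0.29 × 40 × 3.960) = 0.00566 kg/m³.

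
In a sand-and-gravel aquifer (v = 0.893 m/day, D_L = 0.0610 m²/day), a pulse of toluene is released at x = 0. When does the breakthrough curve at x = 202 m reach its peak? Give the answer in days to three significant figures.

226 days

For the 1D instantaneous-source solution, setting ∂C/∂t = 0 at fixed x gives v²t² + 2Dt − x² = 0, so t = (√(D² + v²x²) − D)/v².
√(D² + v²x²) = √(0.0610² + 0.893² × 202²) = 180.4; v² = 0.797449.
t = (180.4 − 0.0610)/0.797449 = 226 days (vs. the pure-advection estimate x/v = 226 d).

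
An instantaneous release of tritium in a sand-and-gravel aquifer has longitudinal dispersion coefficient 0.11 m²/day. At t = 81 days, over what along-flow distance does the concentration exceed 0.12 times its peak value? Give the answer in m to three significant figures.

17.4 m

The plume is Gaussian with σ = √(2Dt) = √(2 × 0.11 × 81) = 4.221 m.
C/C_peak = exp(−Δx²/(2σ²)) = 0.12 ⇒ Δx = σ·√(−2 ln 0.12) = 4.221 × 2.059 = 8.691 m.
Width = 2Δx = 17.4 m.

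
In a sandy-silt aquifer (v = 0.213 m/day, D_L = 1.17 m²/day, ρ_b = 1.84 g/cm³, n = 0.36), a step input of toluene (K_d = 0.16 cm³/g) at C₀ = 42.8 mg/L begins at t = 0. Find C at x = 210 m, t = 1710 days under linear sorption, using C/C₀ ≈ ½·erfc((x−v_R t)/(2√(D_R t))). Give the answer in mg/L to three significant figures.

17.9 mg/L

Retardation factor R = 1 + ρ_b·K_d/n = 1 + 1.84 × 0.16/0.36 = 1.818.
Sorption retards both mechanisms: v_R = v/R = 0.1172 m/day, D_R = D/R = 0.6436 m²/day.
v_R·t = 0.1172 × 1710 = 200.412 m; 2√(D_R t) = 66.35 m; argument = (210 − 200.412)/66.35 = 0.1445.
C = C₀ × ½·erfc(0.1445) = 42.8 × 0.4190 = 17.9 mg/L.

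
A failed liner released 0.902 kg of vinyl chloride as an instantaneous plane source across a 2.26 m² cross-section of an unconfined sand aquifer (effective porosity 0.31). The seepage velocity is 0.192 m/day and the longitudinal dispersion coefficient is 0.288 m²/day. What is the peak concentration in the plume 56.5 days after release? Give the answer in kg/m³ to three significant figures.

0.0900 kg/m³

The peak of an instantaneous 1D plume sits at x = vt; there the Gaussian factor is 1 and C_max = M/(n_e·A·√(4πDt)), where n_e·A is the pore area the mass is dissolved in.
√(4πDt) = √(4π × 0.288 × 56.5) = 14.30 m, so C_max = 0.902/(0.31 × 2.26 × 14.30) = 0.0900 kg/m³.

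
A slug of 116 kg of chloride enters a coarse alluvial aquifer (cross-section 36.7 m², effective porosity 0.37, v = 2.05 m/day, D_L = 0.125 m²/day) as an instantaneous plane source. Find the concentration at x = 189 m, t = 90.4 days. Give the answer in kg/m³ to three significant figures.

0.531 kg/m³

For an instantaneous plane source, C(x,t) = M/(n_e·A·√(4πDt)) · exp(−(x−vt)²/(4Dt)), with n_e·A the pore (flow) area.
Plume center vt = 2.05 × 90.4 = 185.32 m, so the well at 189 m is 3.68 m downgradient of the peak.
√(4πDt) = 11.92 m, giving peak height M/(n_e·A·√(4πDt)) = 116/(0.37 × 36.7 × 11.92) = 0.7167 kg/m³.
(x−vt)²/(4Dt) = (3.68)²/(4 × 0.125 × 90.4) = 0.2996; exp(−0.2996) = 0.7411.
C = 0.7167 × 0.7411 = 0.531 kg/m³.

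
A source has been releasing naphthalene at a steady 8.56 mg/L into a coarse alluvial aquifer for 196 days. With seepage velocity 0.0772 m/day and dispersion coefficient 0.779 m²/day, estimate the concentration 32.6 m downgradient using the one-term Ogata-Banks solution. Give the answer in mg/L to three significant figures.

For a continuous step input, C/C₀ ≈ ½·erfc((x−vt)/(2√(Dt))).
vt = 0.0772 × 196 = 15.1312 m and 2√(Dt) = 2√(0.779 × 196) = 24.71 m.
Argument (x−vt)/(2√(Dt)) = (32.6 − 15.1312)/24.71 = 0.7070; ½·erfc(0.7070) = 0.1587.
C = 8.56 × 0.1587 = 1.36 mg/L.

1.36 mg/L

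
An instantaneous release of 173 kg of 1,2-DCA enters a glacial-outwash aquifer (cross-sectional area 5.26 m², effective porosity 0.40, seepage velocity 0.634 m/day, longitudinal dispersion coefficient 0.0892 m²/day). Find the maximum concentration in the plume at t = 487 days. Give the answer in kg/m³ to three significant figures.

3.52 kg/m³

The peak of an instantaneous 1D plume sits at x = vt; there the Gaussian factor is 1 and C_max = M/(n_e·A·√(4πDt)), where n_e·A is the pore area the mass is dissolved in.
√(4πDt) = √(4π × 0.0892 × 487) = 23.36 m, so C_max = 173/(0.40 × 5.26 × 23.36) = 3.52 kg/m³.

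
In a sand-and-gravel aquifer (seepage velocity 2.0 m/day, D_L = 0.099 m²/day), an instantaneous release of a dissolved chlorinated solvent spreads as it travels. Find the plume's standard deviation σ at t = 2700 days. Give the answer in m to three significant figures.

Dispersive spreading gives a Gaussian with σ² = 2Dt; advection only shifts the center.
σ = √(2 × 0.099 × 2700) = 23.1 m.

23.1 m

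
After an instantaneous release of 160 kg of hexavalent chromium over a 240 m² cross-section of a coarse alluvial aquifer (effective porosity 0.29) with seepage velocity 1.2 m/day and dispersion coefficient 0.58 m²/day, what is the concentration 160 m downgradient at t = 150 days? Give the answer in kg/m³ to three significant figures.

For an instantaneous plane source, C(x,t) = M/(n_e·A·√(4πDt)) · exp(−(x−vt)²/(4Dt)), with n_e·A the pore (flow) area.
Plume center vt = 1.2 × 150 = 180 m, so the well at 160 m is 20 m upgradient of the peak.
√(4πDt) = 33.06 m, giving peak height M/(n_e·A·√(4πDt)) = 160/(0.29 × 240 × 33.06) = 0.06954 kg/m³.
(x−vt)²/(4Dt) = (-20)²/(4 × 0.58 × 150) = 1.149; exp(−1.149) = 0.3170.
C = 0.06954 × 0.3170 = 0.0220 kg/m³.

0.0220 kg/m³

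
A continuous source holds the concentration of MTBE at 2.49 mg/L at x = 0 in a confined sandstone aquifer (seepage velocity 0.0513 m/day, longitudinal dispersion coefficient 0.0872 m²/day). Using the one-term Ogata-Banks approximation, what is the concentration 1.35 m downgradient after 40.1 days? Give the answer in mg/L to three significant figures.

1.51 mg/L

For a continuous step input, C/C₀ ≈ ½·erfc((x−vt)/(2√(Dt))).
vt = 0.0513 × 40.1 = 2.05713 m and 2√(Dt) = 2√(0.0872 × 40.1) = 3.740 m.
Argument (x−vt)/(2√(Dt)) = (1.35 − 2.05713)/3.740 = -0.1891; ½·erfc(-0.1891) = 0.6054.
C = 2.49 × 0.6054 = 1.51 mg/L.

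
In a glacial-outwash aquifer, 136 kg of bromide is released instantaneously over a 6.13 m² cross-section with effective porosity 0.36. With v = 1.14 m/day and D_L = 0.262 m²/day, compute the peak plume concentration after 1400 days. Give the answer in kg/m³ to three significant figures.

The peak of an instantaneous 1D plume sits at x = vt; there the Gaussian factor is 1 and C_max = M/(n_e·A·√(4πDt)), where n_e·A is the pore area the mass is dissolved in.
√(4πDt) = √(4π × 0.262 × 1400) = 67.89 m, so C_max = 136/(0.36 × 6.13 × 67.89) = 0.908 kg/m³.

0.908 kg/m³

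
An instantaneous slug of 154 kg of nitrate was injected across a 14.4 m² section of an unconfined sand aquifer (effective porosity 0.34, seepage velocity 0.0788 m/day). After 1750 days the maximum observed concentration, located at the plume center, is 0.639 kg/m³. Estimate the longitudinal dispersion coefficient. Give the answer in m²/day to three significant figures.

At the plume center C_max = M/(n_e·A·√(4πDt)), so D = M²/(4πt·(n_e·A·C_max)²).
n_e·A·C_max = 0.34 × 14.4 × 0.639 = 3.129 kg/m.
D = 154²/(4π × 1750 × 3.129²) = 0.110 m²/day.

0.110 m²/day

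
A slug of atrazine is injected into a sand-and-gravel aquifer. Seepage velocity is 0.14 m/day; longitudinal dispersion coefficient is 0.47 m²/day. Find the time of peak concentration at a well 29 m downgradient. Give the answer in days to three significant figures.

For the 1D instantaneous-source solution, setting ∂C/∂t = 0 at fixed x gives v²t² + 2Dt − x² = 0, so t = (√(D² + v²x²) − D)/v².
√(D² + v²x²) = √(0.47² + 0.14² × 29²) = 4.087; v² = 0.0196.
t = (4.087 − 0.47)/0.0196 = 185 days (vs. the pure-advection estimate x/v = 207 d).

185 days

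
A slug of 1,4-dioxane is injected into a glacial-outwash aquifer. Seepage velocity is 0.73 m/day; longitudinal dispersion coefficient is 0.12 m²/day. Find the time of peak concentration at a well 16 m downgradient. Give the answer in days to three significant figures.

For the 1D instantaneous-source solution, setting ∂C/∂t = 0 at fixed x gives v²t² + 2Dt − x² = 0, so t = (√(D² + v²x²) − D)/v².
√(D² + v²x²) = √(0.12² + 0.73² × 16²) = 11.68; v² = 0.5329.
t = (11.68 − 0.12)/0.5329 = 21.7 days (vs. the pure-advection estimate x/v = 21.9 d).

21.7 days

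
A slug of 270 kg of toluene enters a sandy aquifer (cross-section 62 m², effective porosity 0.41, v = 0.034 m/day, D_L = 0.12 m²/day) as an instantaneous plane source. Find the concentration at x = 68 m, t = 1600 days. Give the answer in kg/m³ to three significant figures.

For an instantaneous plane source, C(x,t) = M/(n_e·A·√(4πDt)) · exp(−(x−vt)²/(4Dt)), with n_e·A the pore (flow) area.
Plume center vt = 0.034 × 1600 = 54.4 m, so the well at 68 m is 13.6 m downgradient of the peak.
√(4πDt) = 49.12 m, giving peak height M/(n_e·A·√(4πDt)) = 270/(0.41 × 62 × 49.12) = 0.2162 kg/m³.
(x−vt)²/(4Dt) = (13.6)²/(4 × 0.12 × 1600) = 0.2408; exp(−0.2408) = 0.7860.
C = 0.2162 × 0.7860 = 0.170 kg/m³.

0.170 kg/m³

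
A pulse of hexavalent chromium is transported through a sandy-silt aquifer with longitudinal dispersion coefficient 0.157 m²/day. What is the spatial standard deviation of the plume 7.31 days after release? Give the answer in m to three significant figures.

Dispersive spreading gives a Gaussian with σ² = 2Dt; advection only shifts the center.
σ = √(2 × 0.157 × 7.31) = 1.52 m.

1.52 m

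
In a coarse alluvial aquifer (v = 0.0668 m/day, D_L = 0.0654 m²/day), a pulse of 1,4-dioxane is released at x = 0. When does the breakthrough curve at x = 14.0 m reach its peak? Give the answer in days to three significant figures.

For the 1D instantaneous-source solution, setting ∂C/∂t = 0 at fixed x gives v²t² + 2Dt − x² = 0, so t = (√(D² + v²x²) − D)/v².
√(D² + v²x²) = √(0.0654² + 0.0668² × 14.0²) = 0.9375; v² = 0.00446224.
t = (0.9375 − 0.0654)/0.00446224 = 195 days (vs. the pure-advection estimate x/v = 210 d).

195 days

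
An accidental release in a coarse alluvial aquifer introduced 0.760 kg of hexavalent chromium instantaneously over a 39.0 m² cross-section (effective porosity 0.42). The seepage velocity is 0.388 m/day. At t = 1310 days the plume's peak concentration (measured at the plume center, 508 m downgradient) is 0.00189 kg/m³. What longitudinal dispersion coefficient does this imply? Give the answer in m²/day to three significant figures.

At the plume center C_max = M/(n_e·A·√(4πDt)), so D = M²/(4πt·(n_e·A·C_max)²).
n_e·A·C_max = 0.42 × 39.0 × 0.00189 = 0.03096 kg/m.
D = 0.760²/(4π × 1310 × 0.03096²) = 0.0366 m²/day.

0.0366 m²/day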